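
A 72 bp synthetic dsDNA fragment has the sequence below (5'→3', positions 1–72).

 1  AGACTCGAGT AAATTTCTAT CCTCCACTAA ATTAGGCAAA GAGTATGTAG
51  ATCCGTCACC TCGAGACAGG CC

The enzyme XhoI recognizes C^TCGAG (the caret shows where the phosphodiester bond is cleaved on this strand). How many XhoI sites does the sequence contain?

CTCGAG occurs starting at positions 4, 60.
XhoI cuts at 2 sites.

2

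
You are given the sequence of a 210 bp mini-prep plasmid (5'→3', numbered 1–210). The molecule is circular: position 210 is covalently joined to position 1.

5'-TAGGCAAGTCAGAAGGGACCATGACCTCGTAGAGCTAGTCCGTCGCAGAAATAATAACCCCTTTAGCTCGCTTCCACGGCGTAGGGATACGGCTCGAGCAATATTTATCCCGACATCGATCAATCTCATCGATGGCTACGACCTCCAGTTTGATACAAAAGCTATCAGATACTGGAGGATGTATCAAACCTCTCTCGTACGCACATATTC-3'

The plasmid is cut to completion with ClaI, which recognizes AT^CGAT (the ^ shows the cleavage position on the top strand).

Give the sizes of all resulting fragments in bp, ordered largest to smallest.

197, 13 bp

ClaI sites (ATCGAT) start at positions 115, 128.
ClaI cuts after base 2 of each site, so after positions 116, 129.
Circular molecule, 2 cuts → 2 fragments:
  117–129 → 13 bp
  130–210 then 1–116 → 81 + 116 = 197 bp
Sorted largest to smallest: 197, 13 bp.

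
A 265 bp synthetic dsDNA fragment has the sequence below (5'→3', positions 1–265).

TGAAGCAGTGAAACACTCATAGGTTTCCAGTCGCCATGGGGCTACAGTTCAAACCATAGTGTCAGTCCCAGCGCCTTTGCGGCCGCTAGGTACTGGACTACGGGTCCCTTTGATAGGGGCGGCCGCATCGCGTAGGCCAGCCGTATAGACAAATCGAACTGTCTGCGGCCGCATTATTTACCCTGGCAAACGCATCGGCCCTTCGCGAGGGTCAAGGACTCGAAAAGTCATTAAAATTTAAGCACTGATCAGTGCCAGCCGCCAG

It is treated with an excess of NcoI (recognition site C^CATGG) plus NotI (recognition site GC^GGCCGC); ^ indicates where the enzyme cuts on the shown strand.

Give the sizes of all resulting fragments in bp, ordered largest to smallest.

99, 46, 46, 40, 34 bp

The NcoI site (CCATGG) starts at position 34.
NcoI cuts after the first base of each site, so after position 34.
NotI sites (GCGGCCGC) start at positions 79, 119, 165.
NotI cuts after base 2 of each site, so after positions 80, 120, 166.
Combined cut positions: 34, 80, 120, 166.
Linear molecule, 4 cuts → 5 fragments:
  1–34 → 34 bp
  35–80 → 46 bp
  81–120 → 40 bp
  121–166 → 46 bp
  167–265 → 99 bp
Sorted largest to smallest: 99, 46, 46, 40, 34 bp.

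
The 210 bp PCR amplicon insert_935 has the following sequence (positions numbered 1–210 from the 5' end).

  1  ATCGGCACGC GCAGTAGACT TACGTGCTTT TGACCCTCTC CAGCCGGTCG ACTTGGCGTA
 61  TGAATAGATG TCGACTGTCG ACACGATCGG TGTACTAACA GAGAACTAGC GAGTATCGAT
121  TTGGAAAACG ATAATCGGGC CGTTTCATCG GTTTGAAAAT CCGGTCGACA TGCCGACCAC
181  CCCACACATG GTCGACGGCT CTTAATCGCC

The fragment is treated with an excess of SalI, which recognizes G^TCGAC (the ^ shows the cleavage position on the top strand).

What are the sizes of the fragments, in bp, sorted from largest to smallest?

87, 47, 27, 23, 19, 7 bp

SalI sites (GTCGAC) start at positions 47, 70, 77, 164, 191.
SalI cuts after the first base of each site, so after positions 47, 70, 77, 164, 191.
Linear molecule, 5 cuts → 6 fragments:
  1–47 → 47 bp
  48–70 → 23 bp
  71–77 → 7 bp
  78–164 → 87 bp
  165–191 → 27 bp
  192–210 → 19 bp
Sorted largest to smallest: 87, 47, 27, 23, 19, 7 bp.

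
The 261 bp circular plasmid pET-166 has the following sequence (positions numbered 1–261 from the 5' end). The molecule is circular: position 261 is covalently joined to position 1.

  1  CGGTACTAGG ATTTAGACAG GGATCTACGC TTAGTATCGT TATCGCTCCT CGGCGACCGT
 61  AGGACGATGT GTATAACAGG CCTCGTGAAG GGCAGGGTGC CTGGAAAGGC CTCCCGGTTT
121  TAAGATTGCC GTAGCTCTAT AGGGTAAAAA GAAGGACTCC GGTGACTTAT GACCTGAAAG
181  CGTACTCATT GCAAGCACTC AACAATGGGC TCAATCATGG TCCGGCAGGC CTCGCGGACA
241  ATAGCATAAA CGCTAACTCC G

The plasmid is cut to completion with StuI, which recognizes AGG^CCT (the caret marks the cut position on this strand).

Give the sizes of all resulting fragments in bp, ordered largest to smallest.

StuI sites (AGGCCT) start at positions 78, 107, 227.
StuI cuts after base 3 of each site, so after positions 80, 109, 229.
Circular molecule, 3 cuts → 3 fragments:
  81–109 → 29 bp
  110–229 → 120 bp
  230–261 then 1–80 → 32 + 80 = 112 bp
Sorted largest to smallest: 120, 112, 29 bp.

120, 112, 29 bp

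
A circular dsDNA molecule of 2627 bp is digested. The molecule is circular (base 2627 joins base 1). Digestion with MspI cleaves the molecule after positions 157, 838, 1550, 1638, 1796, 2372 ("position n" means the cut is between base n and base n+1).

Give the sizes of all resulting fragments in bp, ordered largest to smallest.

Circular molecule, 6 cuts → 6 fragments:
  838 − 157 = 681 bp
  1550 − 838 = 712 bp
  1638 − 1550 = 88 bp
  1796 − 1638 = 158 bp
  2372 − 1796 = 576 bp
  wrap: 2627 − 2372 + 157 = 412 bp
Sorted largest to smallest: 712, 681, 576, 412, 158, 88 bp.

712, 681, 576, 412, 158, 88 bp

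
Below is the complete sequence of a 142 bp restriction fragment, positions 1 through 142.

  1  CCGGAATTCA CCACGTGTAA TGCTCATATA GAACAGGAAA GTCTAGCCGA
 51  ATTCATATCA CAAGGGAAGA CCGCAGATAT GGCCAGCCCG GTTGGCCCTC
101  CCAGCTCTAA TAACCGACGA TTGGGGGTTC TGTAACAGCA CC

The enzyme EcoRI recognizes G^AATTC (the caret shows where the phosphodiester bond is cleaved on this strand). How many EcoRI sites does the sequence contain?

2

GAATTC occurs starting at positions 4, 49.
EcoRI cuts at 2 sites.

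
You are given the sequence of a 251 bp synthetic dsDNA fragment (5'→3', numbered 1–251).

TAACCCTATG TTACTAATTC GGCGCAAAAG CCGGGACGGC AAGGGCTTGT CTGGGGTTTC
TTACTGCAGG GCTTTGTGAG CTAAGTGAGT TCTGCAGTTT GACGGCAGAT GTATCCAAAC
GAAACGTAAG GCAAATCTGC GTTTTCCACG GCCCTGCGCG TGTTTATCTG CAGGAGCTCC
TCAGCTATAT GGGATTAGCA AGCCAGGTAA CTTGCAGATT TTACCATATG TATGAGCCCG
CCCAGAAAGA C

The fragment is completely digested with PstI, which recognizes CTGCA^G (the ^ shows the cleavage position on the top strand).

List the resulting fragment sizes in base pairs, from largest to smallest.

79, 76, 68, 28 bp

PstI sites (CTGCAG) start at positions 64, 92, 168.
PstI cuts after base 5 of each site (before the last base), so after positions 68, 96, 172.
Linear molecule, 3 cuts → 4 fragments:
  1–68 → 68 bp
  69–96 → 28 bp
  97–172 → 76 bp
  173–251 → 79 bp
Sorted largest to smallest: 79, 76, 68, 28 bp.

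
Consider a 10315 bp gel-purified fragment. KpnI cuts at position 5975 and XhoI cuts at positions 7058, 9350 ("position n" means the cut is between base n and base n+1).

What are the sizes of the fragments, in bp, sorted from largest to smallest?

5975, 2292, 1083, 965 bp

Combined cut positions (sorted): 5975, 7058, 9350.
Linear molecule, 3 cuts → 4 fragments:
  5975 − 0 = 5975 bp
  7058 − 5975 = 1083 bp
  9350 − 7058 = 2292 bp
  10315 − 9350 = 965 bp
Sorted largest to smallest: 5975, 2292, 1083, 965 bp.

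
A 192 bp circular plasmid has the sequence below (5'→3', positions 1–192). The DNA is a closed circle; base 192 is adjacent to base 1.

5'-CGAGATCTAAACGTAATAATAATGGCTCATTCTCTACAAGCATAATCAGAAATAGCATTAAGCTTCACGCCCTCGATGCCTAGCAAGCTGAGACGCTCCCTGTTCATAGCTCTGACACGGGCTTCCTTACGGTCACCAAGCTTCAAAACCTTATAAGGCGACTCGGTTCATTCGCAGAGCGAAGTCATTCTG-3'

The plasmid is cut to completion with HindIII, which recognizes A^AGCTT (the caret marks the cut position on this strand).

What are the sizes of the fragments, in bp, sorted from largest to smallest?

HindIII sites (AAGCTT) start at positions 60, 138.
HindIII cuts after the first base of each site, so after positions 60, 138.
Circular molecule, 2 cuts → 2 fragments:
  61–138 → 78 bp
  139–192 then 1–60 → 54 + 60 = 114 bp
Sorted largest to smallest: 114, 78 bp.

114, 78 bp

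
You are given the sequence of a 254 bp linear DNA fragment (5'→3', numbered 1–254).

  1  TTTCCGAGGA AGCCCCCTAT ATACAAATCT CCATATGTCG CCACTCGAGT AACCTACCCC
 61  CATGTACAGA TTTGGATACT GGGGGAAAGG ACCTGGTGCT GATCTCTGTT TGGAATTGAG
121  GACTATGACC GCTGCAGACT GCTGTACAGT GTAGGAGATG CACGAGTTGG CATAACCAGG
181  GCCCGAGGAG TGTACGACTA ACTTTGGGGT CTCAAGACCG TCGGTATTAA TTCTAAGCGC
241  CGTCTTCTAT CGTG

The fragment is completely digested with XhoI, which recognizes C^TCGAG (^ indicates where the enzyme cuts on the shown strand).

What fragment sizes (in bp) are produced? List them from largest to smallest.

210, 44 bp

The XhoI site (CTCGAG) starts at position 44.
XhoI cuts after the first base of each site, so after position 44.
Linear molecule, 1 cut → 2 fragments:
  1–44 → 44 bp
  45–254 → 210 bp
Sorted largest to smallest: 210, 44 bp.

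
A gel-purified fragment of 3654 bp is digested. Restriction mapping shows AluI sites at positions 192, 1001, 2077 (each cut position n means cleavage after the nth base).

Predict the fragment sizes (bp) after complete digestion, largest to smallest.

1577, 1076, 809, 192 bp

Linear molecule, 3 cuts → 4 fragments:
  192 − 0 = 192 bp
  1001 − 192 = 809 bp
  2077 − 1001 = 1076 bp
  3654 − 2077 = 1577 bp
Sorted largest to smallest: 1577, 1076, 809, 192 bp.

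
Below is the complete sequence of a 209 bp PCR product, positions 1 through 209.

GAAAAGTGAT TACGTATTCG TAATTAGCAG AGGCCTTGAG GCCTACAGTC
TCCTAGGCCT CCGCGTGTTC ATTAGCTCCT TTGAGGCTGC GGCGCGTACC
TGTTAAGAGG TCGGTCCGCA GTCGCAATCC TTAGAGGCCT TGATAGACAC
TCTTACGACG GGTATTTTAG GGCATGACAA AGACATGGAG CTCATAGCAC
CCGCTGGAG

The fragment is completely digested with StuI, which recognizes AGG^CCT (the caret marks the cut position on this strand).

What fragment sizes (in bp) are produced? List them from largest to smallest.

StuI sites (AGGCCT) start at positions 31, 39, 55, 135.
StuI cuts after base 3 of each site, so after positions 33, 41, 57, 137.
Linear molecule, 4 cuts → 5 fragments:
  1–33 → 33 bp
  34–41 → 8 bp
  42–57 → 16 bp
  58–137 → 80 bp
  138–209 → 72 bp
Sorted largest to smallest: 80, 72, 33, 16, 8 bp.

80, 72, 33, 16, 8 bp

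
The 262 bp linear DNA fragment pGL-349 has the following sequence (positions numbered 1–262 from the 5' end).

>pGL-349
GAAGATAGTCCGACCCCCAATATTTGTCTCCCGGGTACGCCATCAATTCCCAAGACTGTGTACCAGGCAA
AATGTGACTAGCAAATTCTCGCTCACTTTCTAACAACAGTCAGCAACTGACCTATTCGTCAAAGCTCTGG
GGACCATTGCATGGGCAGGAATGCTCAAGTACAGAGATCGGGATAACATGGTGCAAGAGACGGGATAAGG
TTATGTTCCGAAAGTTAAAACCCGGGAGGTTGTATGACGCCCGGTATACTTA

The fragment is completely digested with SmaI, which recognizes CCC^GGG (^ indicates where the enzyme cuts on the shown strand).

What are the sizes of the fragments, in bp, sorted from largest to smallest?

SmaI sites (CCCGGG) start at positions 30, 231.
SmaI cuts after base 3 of each site, so after positions 32, 233.
Linear molecule, 2 cuts → 3 fragments:
  1–32 → 32 bp
  33–233 → 201 bp
  234–262 → 29 bp
Sorted largest to smallest: 201, 32, 29 bp.

201, 32, 29 bp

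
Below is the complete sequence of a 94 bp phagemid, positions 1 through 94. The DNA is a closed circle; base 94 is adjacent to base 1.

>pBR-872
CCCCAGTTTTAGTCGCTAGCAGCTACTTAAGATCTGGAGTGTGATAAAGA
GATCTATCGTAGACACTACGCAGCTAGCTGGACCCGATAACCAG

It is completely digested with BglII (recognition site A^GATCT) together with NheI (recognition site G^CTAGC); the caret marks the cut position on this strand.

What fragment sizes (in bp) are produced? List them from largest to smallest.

BglII sites (AGATCT) start at positions 30, 50.
BglII cuts after the first base of each site, so after positions 30, 50.
NheI sites (GCTAGC) start at positions 15, 73.
NheI cuts after the first base of each site, so after positions 15, 73.
Combined cut positions: 15, 30, 50, 73.
Circular molecule, 4 cuts → 4 fragments:
  16–30 → 15 bp
  31–50 → 20 bp
  51–73 → 23 bp
  74–94 then 1–15 → 21 + 15 = 36 bp
Sorted largest to smallest: 36, 23, 20, 15 bp.

36, 23, 20, 15 bp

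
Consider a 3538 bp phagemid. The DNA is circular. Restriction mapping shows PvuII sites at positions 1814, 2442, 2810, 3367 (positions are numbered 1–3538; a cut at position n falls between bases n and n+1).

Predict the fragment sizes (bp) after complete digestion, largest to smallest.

1985, 628, 557, 368 bp

Circular molecule, 4 cuts → 4 fragments:
  2442 − 1814 = 628 bp
  2810 − 2442 = 368 bp
  3367 − 2810 = 557 bp
  wrap: 3538 − 3367 + 1814 = 1985 bp
Sorted largest to smallest: 1985, 628, 557, 368 bp.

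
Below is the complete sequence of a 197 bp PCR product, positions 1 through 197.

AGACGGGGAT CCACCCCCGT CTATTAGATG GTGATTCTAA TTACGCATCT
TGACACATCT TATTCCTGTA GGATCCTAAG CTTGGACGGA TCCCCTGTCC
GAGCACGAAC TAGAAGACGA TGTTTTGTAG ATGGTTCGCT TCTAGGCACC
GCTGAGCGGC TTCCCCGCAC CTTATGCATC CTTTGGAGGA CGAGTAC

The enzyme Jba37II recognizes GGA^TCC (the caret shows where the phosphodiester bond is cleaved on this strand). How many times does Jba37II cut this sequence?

3

GGATCC occurs starting at positions 7, 71, 88.
Jba37II cuts at 3 sites.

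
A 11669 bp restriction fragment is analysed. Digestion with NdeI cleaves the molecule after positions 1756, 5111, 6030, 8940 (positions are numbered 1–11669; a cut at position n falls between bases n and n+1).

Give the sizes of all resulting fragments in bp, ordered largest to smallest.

Linear molecule, 4 cuts → 5 fragments:
  1756 − 0 = 1756 bp
  5111 − 1756 = 3355 bp
  6030 − 5111 = 919 bp
  8940 − 6030 = 2910 bp
  11669 − 8940 = 2729 bp
Sorted largest to smallest: 3355, 2910, 2729, 1756, 919 bp.

3355, 2910, 2729, 1756, 919 bp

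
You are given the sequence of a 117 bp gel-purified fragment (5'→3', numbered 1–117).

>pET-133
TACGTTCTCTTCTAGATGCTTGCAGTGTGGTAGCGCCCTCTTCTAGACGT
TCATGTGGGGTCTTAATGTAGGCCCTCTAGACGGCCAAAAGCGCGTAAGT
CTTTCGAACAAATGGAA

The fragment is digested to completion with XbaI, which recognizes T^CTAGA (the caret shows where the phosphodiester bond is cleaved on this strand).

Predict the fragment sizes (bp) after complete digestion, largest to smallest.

XbaI sites (TCTAGA) start at positions 11, 42, 76.
XbaI cuts after the first base of each site, so after positions 11, 42, 76.
Linear molecule, 3 cuts → 4 fragments:
  1–11 → 11 bp
  12–42 → 31 bp
  43–76 → 34 bp
  77–117 → 41 bp
Sorted largest to smallest: 41, 34, 31, 11 bp.

41, 34, 31, 11 bp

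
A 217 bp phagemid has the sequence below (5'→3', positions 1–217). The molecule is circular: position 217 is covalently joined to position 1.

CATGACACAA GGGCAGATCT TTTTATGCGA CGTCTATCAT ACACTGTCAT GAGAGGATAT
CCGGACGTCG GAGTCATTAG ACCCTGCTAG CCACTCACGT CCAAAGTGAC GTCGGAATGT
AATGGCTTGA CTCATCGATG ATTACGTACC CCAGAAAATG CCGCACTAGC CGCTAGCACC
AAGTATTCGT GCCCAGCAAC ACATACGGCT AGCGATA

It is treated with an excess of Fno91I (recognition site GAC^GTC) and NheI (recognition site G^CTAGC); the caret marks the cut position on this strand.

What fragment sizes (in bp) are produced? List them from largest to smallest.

Fno91I sites (GACGTC) start at positions 29, 64, 108.
Fno91I cuts after base 3 of each site, so after positions 31, 66, 110.
NheI sites (GCTAGC) start at positions 86, 172, 208.
NheI cuts after the first base of each site, so after positions 86, 172, 208.
Combined cut positions: 31, 66, 86, 110, 172, 208.
Circular molecule, 6 cuts → 6 fragments:
  32–66 → 35 bp
  67–86 → 20 bp
  87–110 → 24 bp
  111–172 → 62 bp
  173–208 → 36 bp
  209–217 then 1–31 → 9 + 31 = 40 bp
Sorted largest to smallest: 62, 40, 36, 35, 24, 20 bp.

62, 40, 36, 35, 24, 20 bp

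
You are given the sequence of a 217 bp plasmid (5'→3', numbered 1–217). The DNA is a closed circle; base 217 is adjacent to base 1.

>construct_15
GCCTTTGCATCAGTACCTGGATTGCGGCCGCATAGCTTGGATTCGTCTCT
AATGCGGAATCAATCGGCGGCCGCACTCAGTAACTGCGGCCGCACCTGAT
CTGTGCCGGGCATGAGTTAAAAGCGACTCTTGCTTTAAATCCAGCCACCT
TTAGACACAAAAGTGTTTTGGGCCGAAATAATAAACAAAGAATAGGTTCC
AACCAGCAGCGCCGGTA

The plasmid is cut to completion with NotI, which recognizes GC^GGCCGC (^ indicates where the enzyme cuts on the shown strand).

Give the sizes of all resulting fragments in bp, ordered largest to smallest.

NotI sites (GCGGCCGC) start at positions 24, 67, 86.
NotI cuts after base 2 of each site, so after positions 25, 68, 87.
Circular molecule, 3 cuts → 3 fragments:
  26–68 → 43 bp
  69–87 → 19 bp
  88–217 then 1–25 → 130 + 25 = 155 bp
Sorted largest to smallest: 155, 43, 19 bp.

155, 43, 19 bp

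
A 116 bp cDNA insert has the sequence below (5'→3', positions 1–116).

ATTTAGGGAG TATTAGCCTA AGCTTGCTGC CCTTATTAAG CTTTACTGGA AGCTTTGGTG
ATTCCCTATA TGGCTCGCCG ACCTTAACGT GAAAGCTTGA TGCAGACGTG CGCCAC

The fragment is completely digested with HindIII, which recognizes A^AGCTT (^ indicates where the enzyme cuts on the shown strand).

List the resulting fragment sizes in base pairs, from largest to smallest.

HindIII sites (AAGCTT) start at positions 20, 38, 50, 93.
HindIII cuts after the first base of each site, so after positions 20, 38, 50, 93.
Linear molecule, 4 cuts → 5 fragments:
  1–20 → 20 bp
  21–38 → 18 bp
  39–50 → 12 bp
  51–93 → 43 bp
  94–116 → 23 bp
Sorted largest to smallest: 43, 23, 20, 18, 12 bp.

43, 23, 20, 18, 12 bp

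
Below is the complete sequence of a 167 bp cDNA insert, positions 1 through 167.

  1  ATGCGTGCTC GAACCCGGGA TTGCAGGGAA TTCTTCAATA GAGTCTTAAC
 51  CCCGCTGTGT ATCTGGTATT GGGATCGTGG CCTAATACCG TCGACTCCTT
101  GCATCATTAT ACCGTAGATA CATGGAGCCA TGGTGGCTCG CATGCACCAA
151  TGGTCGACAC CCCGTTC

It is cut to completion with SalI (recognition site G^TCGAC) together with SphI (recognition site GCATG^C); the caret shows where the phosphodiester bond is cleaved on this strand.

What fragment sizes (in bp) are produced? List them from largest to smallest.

SalI sites (GTCGAC) start at positions 90, 153.
SalI cuts after the first base of each site, so after positions 90, 153.
The SphI site (GCATGC) starts at position 140.
SphI cuts after base 5 of each site (before the last base), so after position 144.
Combined cut positions: 90, 144, 153.
Linear molecule, 3 cuts → 4 fragments:
  1–90 → 90 bp
  91–144 → 54 bp
  145–153 → 9 bp
  154–167 → 14 bp
Sorted largest to smallest: 90, 54, 14, 9 bp.

90, 54, 14, 9 bp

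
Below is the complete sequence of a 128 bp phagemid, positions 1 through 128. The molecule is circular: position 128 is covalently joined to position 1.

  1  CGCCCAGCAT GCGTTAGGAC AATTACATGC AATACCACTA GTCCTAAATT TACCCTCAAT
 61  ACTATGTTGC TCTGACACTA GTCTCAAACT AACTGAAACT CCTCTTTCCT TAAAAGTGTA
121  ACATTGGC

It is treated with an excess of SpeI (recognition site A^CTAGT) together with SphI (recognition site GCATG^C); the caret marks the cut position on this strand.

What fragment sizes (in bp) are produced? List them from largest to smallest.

62, 40, 26 bp

SpeI sites (ACTAGT) start at positions 37, 77.
SpeI cuts after the first base of each site, so after positions 37, 77.
The SphI site (GCATGC) starts at position 7.
SphI cuts after base 5 of each site (before the last base), so after position 11.
Combined cut positions: 11, 37, 77.
Circular molecule, 3 cuts → 3 fragments:
  12–37 → 26 bp
  38–77 → 40 bp
  78–128 then 1–11 → 51 + 11 = 62 bp
Sorted largest to smallest: 62, 40, 26 bp.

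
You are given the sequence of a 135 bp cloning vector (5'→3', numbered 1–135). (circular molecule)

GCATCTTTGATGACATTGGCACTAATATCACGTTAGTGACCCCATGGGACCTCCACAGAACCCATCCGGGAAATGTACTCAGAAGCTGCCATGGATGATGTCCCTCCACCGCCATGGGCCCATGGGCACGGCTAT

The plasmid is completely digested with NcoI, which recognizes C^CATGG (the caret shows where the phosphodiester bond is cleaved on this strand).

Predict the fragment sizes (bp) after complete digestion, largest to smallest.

57, 47, 23, 8 bp

NcoI sites (CCATGG) start at positions 42, 89, 112, 120.
NcoI cuts after the first base of each site, so after positions 42, 89, 112, 120.
Circular molecule, 4 cuts → 4 fragments:
  43–89 → 47 bp
  90–112 → 23 bp
  113–120 → 8 bp
  121–135 then 1–42 → 15 + 42 = 57 bp
Sorted largest to smallest: 57, 47, 23, 8 bp.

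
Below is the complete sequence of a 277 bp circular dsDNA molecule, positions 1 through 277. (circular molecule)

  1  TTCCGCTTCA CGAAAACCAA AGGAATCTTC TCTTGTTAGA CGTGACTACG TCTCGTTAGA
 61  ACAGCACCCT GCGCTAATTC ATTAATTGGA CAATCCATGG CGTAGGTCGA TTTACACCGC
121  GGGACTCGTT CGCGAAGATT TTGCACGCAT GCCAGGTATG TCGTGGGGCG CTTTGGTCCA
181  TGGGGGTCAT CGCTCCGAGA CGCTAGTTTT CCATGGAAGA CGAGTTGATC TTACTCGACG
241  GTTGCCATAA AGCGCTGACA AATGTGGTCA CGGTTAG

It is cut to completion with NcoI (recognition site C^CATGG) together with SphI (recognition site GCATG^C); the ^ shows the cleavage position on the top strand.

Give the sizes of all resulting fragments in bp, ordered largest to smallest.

NcoI sites (CCATGG) start at positions 95, 178, 211.
NcoI cuts after the first base of each site, so after positions 95, 178, 211.
The SphI site (GCATGC) starts at position 147.
SphI cuts after base 5 of each site (before the last base), so after position 151.
Combined cut positions: 95, 151, 178, 211.
Circular molecule, 4 cuts → 4 fragments:
  96–151 → 56 bp
  152–178 → 27 bp
  179–211 → 33 bp
  212–277 then 1–95 → 66 + 95 = 161 bp
Sorted largest to smallest: 161, 56, 33, 27 bp.

161, 56, 33, 27 bp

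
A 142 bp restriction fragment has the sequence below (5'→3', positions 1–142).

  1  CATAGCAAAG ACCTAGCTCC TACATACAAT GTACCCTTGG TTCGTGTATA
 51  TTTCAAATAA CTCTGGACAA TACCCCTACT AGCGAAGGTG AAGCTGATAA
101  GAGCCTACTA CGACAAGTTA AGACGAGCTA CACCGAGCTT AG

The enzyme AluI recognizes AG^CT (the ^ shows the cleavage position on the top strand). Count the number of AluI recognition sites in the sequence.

AGCT occurs starting at positions 15, 92, 126, 136.
AluI cuts at 4 sites.

4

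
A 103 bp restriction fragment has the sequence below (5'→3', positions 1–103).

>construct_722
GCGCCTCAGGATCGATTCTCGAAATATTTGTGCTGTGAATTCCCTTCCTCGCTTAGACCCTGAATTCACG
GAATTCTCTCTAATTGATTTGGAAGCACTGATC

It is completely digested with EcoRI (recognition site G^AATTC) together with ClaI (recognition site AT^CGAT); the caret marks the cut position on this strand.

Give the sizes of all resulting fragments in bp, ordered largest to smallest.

EcoRI sites (GAATTC) start at positions 37, 62, 71.
EcoRI cuts after the first base of each site, so after positions 37, 62, 71.
The ClaI site (ATCGAT) starts at position 11.
ClaI cuts after base 2 of each site, so after position 12.
Combined cut positions: 12, 37, 62, 71.
Linear molecule, 4 cuts → 5 fragments:
  1–12 → 12 bp
  13–37 → 25 bp
  38–62 → 25 bp
  63–71 → 9 bp
  72–103 → 32 bp
Sorted largest to smallest: 32, 25, 25, 12, 9 bp.

32, 25, 25, 12, 9 bp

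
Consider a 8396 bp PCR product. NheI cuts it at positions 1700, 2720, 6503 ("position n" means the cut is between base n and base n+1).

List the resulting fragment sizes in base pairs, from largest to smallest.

Linear molecule, 3 cuts → 4 fragments:
  1700 − 0 = 1700 bp
  2720 − 1700 = 1020 bp
  6503 − 2720 = 3783 bp
  8396 − 6503 = 1893 bp
Sorted largest to smallest: 3783, 1893, 1700, 1020 bp.

3783, 1893, 1700, 1020 bp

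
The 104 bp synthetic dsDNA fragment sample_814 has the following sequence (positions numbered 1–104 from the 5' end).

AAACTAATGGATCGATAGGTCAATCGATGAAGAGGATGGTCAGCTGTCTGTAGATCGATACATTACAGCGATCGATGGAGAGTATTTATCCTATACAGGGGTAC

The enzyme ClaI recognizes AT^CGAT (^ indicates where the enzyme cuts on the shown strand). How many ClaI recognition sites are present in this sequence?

4

ATCGAT occurs starting at positions 11, 23, 54, 71.
ClaI cuts at 4 sites.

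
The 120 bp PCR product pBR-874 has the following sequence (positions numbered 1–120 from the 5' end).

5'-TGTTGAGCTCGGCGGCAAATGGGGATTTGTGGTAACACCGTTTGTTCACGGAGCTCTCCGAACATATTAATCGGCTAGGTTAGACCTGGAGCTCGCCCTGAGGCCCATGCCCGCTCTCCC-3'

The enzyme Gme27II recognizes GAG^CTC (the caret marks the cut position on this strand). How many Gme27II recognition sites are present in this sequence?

GAGCTC occurs starting at positions 5, 51, 89.
Gme27II cuts at 3 sites.

3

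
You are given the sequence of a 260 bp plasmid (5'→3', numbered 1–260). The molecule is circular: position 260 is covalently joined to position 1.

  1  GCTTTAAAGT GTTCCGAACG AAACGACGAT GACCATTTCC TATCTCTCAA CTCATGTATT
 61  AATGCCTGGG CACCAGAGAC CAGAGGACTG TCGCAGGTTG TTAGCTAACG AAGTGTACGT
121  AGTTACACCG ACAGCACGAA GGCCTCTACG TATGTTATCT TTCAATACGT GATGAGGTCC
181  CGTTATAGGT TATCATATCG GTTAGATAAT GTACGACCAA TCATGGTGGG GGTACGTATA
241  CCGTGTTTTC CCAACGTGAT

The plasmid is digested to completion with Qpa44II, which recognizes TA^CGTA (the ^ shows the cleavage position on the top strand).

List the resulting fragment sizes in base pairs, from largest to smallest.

143, 86, 31 bp

Qpa44II sites (TACGTA) start at positions 116, 147, 233.
Qpa44II cuts after base 2 of each site, so after positions 117, 148, 234.
Circular molecule, 3 cuts → 3 fragments:
  118–148 → 31 bp
  149–234 → 86 bp
  235–260 then 1–117 → 26 + 117 = 143 bp
Sorted largest to smallest: 143, 86, 31 bp.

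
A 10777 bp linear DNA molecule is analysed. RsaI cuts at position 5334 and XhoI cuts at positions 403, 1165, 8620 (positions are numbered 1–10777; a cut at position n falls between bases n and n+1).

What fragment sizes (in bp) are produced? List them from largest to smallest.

Combined cut positions (sorted): 403, 1165, 5334, 8620.
Linear molecule, 4 cuts → 5 fragments:
  403 − 0 = 403 bp
  1165 − 403 = 762 bp
  5334 − 1165 = 4169 bp
  8620 − 5334 = 3286 bp
  10777 − 8620 = 2157 bp
Sorted largest to smallest: 4169, 3286, 2157, 762, 403 bp.

4169, 3286, 2157, 762, 403 bp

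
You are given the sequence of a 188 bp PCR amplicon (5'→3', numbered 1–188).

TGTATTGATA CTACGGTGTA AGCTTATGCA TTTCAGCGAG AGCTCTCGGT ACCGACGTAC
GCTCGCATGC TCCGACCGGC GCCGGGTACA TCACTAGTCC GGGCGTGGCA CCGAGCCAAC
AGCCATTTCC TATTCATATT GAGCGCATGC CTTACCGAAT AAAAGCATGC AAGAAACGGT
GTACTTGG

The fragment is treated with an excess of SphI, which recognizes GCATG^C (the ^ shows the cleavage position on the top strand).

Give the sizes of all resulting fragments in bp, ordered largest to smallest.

SphI sites (GCATGC) start at positions 65, 145, 165.
SphI cuts after base 5 of each site (before the last base), so after positions 69, 149, 169.
Linear molecule, 3 cuts → 4 fragments:
  1–69 → 69 bp
  70–149 → 80 bp
  150–169 → 20 bp
  170–188 → 19 bp
Sorted largest to smallest: 80, 69, 20, 19 bp.

80, 69, 20, 19 bp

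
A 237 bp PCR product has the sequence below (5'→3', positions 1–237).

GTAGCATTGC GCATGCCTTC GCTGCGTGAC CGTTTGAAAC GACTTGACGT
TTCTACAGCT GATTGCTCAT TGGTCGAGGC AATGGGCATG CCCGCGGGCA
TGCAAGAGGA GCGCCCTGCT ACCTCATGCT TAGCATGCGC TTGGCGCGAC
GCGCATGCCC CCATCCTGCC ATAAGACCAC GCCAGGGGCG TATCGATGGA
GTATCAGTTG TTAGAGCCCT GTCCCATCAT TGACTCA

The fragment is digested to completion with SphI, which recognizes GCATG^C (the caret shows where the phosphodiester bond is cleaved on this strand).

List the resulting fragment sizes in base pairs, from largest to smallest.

SphI sites (GCATGC) start at positions 11, 86, 98, 133, 153.
SphI cuts after base 5 of each site (before the last base), so after positions 15, 90, 102, 137, 157.
Linear molecule, 5 cuts → 6 fragments:
  1–15 → 15 bp
  16–90 → 75 bp
  91–102 → 12 bp
  103–137 → 35 bp
  138–157 → 20 bp
  158–237 → 80 bp
Sorted largest to smallest: 80, 75, 35, 20, 15, 12 bp.

80, 75, 35, 20, 15, 12 bp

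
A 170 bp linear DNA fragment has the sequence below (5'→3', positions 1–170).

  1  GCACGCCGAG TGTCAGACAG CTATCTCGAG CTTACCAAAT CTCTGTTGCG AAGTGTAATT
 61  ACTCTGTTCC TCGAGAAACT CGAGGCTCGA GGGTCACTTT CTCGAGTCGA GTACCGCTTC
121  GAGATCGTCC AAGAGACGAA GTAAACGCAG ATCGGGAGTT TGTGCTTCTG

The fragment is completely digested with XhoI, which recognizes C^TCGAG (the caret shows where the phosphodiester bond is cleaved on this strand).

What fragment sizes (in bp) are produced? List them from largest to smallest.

XhoI sites (CTCGAG) start at positions 25, 70, 79, 86, 101.
XhoI cuts after the first base of each site, so after positions 25, 70, 79, 86, 101.
Linear molecule, 5 cuts → 6 fragments:
  1–25 → 25 bp
  26–70 → 45 bp
  71–79 → 9 bp
  80–86 → 7 bp
  87–101 → 15 bp
  102–170 → 69 bp
Sorted largest to smallest: 69, 45, 25, 15, 9, 7 bp.

69, 45, 25, 15, 9, 7 bp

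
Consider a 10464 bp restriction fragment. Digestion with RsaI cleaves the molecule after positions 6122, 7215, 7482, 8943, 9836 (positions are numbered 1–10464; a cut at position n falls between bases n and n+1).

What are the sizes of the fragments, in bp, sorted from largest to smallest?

Linear molecule, 5 cuts → 6 fragments:
  6122 − 0 = 6122 bp
  7215 − 6122 = 1093 bp
  7482 − 7215 = 267 bp
  8943 − 7482 = 1461 bp
  9836 − 8943 = 893 bp
  10464 − 9836 = 628 bp
Sorted largest to smallest: 6122, 1461, 1093, 893, 628, 267 bp.

6122, 1461, 1093, 893, 628, 267 bp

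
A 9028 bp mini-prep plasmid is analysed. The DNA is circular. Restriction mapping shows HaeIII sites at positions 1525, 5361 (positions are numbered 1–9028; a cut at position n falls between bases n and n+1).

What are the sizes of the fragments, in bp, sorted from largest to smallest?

Circular molecule, 2 cuts → 2 fragments:
  5361 − 1525 = 3836 bp
  wrap: 9028 − 5361 + 1525 = 5192 bp
Sorted largest to smallest: 5192, 3836 bp.

5192, 3836 bp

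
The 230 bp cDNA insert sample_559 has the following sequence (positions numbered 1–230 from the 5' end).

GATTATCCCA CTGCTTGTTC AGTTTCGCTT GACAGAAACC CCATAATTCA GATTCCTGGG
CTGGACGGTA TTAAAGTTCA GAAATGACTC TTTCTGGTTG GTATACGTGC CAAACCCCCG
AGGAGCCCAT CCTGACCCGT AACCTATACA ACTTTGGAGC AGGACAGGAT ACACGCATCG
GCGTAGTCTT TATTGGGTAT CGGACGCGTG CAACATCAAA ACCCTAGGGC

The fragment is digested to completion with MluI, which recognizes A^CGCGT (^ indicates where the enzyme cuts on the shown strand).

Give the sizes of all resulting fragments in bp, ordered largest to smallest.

The MluI site (ACGCGT) starts at position 204.
MluI cuts after the first base of each site, so after position 204.
Linear molecule, 1 cut → 2 fragments:
  1–204 → 204 bp
  205–230 → 26 bp
Sorted largest to smallest: 204, 26 bp.

204, 26 bp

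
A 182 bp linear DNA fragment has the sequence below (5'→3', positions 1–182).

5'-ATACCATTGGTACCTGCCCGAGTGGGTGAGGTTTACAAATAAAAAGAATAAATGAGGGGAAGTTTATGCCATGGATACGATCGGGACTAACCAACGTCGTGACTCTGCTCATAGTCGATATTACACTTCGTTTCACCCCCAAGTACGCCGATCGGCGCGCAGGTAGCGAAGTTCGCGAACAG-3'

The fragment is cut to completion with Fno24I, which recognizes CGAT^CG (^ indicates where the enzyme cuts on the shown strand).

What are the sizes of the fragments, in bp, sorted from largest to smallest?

Fno24I sites (CGATCG) start at positions 78, 149.
Fno24I cuts after base 4 of each site, so after positions 81, 152.
Linear molecule, 2 cuts → 3 fragments:
  1–81 → 81 bp
  82–152 → 71 bp
  153–182 → 30 bp
Sorted largest to smallest: 81, 71, 30 bp.

81, 71, 30 bp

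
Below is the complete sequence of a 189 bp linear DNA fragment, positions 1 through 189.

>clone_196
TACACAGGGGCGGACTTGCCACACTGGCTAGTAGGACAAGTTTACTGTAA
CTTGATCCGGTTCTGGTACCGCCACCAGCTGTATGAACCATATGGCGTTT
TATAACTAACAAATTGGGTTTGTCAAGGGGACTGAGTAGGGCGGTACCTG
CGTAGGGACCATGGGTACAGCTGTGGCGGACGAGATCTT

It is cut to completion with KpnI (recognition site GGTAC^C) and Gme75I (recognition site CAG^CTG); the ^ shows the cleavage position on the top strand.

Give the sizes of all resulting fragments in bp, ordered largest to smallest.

69, 69, 23, 19, 9 bp

KpnI sites (GGTACC) start at positions 65, 143.
KpnI cuts after base 5 of each site (before the last base), so after positions 69, 147.
Gme75I sites (CAGCTG) start at positions 76, 168.
Gme75I cuts after base 3 of each site, so after positions 78, 170.
Combined cut positions: 69, 78, 147, 170.
Linear molecule, 4 cuts → 5 fragments:
  1–69 → 69 bp
  70–78 → 9 bp
  79–147 → 69 bp
  148–170 → 23 bp
  171–189 → 19 bp
Sorted largest to smallest: 69, 69, 23, 19, 9 bp.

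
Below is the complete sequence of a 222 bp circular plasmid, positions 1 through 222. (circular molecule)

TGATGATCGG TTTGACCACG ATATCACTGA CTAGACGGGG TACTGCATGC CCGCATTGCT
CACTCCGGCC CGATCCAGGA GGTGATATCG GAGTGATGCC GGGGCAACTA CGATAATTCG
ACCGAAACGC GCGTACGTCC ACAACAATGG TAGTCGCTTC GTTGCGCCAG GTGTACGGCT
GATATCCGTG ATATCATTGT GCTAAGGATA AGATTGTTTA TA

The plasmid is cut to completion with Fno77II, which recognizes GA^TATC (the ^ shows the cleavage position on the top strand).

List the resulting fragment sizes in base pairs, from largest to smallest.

Fno77II sites (GATATC) start at positions 20, 84, 181, 190.
Fno77II cuts after base 2 of each site, so after positions 21, 85, 182, 191.
Circular molecule, 4 cuts → 4 fragments:
  22–85 → 64 bp
  86–182 → 97 bp
  183–191 → 9 bp
  192–222 then 1–21 → 31 + 21 = 52 bp
Sorted largest to smallest: 97, 64, 52, 9 bp.

97, 64, 52, 9 bp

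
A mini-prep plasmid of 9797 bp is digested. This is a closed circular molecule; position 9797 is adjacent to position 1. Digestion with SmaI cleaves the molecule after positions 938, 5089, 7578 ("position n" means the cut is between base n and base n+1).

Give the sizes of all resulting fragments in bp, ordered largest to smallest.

Circular molecule, 3 cuts → 3 fragments:
  5089 − 938 = 4151 bp
  7578 − 5089 = 2489 bp
  wrap: 9797 − 7578 + 938 = 3157 bp
Sorted largest to smallest: 4151, 3157, 2489 bp.

4151, 3157, 2489 bp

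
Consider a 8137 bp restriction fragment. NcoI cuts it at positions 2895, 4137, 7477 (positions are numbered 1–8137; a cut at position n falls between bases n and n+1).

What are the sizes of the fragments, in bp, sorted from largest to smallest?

Linear molecule, 3 cuts → 4 fragments:
  2895 − 0 = 2895 bp
  4137 − 2895 = 1242 bp
  7477 − 4137 = 3340 bp
  8137 − 7477 = 660 bp
Sorted largest to smallest: 3340, 2895, 1242, 660 bp.

3340, 2895, 1242, 660 bp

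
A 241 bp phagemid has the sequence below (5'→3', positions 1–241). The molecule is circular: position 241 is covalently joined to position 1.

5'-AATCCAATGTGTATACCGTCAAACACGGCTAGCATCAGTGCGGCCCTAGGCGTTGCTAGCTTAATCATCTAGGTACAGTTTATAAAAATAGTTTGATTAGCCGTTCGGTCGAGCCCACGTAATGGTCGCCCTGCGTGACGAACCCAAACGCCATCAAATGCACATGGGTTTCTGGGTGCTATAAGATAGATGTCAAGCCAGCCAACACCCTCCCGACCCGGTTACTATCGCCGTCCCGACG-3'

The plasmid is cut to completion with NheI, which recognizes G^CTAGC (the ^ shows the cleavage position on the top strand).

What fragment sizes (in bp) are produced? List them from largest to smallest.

NheI sites (GCTAGC) start at positions 28, 55.
NheI cuts after the first base of each site, so after positions 28, 55.
Circular molecule, 2 cuts → 2 fragments:
  29–55 → 27 bp
  56–241 then 1–28 → 186 + 28 = 214 bp
Sorted largest to smallest: 214, 27 bp.

214, 27 bp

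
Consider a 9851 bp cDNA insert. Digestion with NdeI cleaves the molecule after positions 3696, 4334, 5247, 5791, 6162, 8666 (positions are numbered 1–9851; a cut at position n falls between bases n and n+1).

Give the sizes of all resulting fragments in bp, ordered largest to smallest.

3696, 2504, 1185, 913, 638, 544, 371 bp

Linear molecule, 6 cuts → 7 fragments:
  3696 − 0 = 3696 bp
  4334 − 3696 = 638 bp
  5247 − 4334 = 913 bp
  5791 − 5247 = 544 bp
  6162 − 5791 = 371 bp
  8666 − 6162 = 2504 bp
  9851 − 8666 = 1185 bp
Sorted largest to smallest: 3696, 2504, 1185, 913, 638, 544, 371 bp.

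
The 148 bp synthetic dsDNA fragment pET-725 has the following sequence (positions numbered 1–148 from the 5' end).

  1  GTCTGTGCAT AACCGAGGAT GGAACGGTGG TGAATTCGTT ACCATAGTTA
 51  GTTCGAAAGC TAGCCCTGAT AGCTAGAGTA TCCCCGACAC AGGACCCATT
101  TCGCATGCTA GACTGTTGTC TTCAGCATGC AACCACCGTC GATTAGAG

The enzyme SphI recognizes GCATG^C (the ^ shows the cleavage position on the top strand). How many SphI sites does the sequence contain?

GCATGC occurs starting at positions 103, 125.
SphI cuts at 2 sites.

2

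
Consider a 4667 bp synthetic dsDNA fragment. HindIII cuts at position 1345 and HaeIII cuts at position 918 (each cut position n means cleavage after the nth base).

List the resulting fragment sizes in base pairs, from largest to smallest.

Combined cut positions (sorted): 918, 1345.
Linear molecule, 2 cuts → 3 fragments:
  918 − 0 = 918 bp
  1345 − 918 = 427 bp
  4667 − 1345 = 3322 bp
Sorted largest to smallest: 3322, 918, 427 bp.

3322, 918, 427 bp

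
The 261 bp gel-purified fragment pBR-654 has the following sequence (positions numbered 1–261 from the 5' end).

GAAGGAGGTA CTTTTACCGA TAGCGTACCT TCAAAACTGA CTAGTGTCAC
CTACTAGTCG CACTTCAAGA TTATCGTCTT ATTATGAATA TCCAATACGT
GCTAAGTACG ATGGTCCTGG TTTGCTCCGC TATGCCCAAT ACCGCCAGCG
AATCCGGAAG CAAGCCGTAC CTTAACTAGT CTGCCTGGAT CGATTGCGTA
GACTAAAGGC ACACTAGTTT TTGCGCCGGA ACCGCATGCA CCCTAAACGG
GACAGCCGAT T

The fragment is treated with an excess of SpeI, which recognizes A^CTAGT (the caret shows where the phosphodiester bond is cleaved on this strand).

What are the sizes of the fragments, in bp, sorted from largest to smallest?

SpeI sites (ACTAGT) start at positions 40, 53, 175, 213.
SpeI cuts after the first base of each site, so after positions 40, 53, 175, 213.
Linear molecule, 4 cuts → 5 fragments:
  1–40 → 40 bp
  41–53 → 13 bp
  54–175 → 122 bp
  176–213 → 38 bp
  214–261 → 48 bp
Sorted largest to smallest: 122, 48, 40, 38, 13 bp.

122, 48, 40, 38, 13 bp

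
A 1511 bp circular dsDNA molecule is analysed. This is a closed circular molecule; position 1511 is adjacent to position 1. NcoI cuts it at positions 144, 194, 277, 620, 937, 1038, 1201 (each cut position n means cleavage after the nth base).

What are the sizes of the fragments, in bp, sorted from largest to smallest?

Circular molecule, 7 cuts → 7 fragments:
  194 − 144 = 50 bp
  277 − 194 = 83 bp
  620 − 277 = 343 bp
  937 − 620 = 317 bp
  1038 − 937 = 101 bp
  1201 − 1038 = 163 bp
  wrap: 1511 − 1201 + 144 = 454 bp
Sorted largest to smallest: 454, 343, 317, 163, 101, 83, 50 bp.

454, 343, 317, 163, 101, 83, 50 bp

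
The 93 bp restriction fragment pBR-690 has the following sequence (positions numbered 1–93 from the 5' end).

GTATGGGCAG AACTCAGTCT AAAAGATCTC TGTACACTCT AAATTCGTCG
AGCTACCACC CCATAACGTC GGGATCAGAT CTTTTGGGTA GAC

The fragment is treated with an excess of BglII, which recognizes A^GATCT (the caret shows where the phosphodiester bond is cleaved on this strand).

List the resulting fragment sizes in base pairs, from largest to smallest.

53, 24, 16 bp

BglII sites (AGATCT) start at positions 24, 77.
BglII cuts after the first base of each site, so after positions 24, 77.
Linear molecule, 2 cuts → 3 fragments:
  1–24 → 24 bp
  25–77 → 53 bp
  78–93 → 16 bp
Sorted largest to smallest: 53, 24, 16 bp.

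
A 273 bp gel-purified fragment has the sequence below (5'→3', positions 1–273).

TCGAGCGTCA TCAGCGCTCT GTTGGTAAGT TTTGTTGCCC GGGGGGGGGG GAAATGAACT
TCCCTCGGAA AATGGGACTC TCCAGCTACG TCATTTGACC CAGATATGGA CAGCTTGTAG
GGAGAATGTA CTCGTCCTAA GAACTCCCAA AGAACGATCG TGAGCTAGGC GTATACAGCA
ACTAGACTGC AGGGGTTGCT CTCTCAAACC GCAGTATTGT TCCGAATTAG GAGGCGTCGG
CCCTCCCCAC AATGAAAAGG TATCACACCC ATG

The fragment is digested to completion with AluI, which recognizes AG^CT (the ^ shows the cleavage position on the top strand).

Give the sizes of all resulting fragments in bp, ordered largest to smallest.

109, 85, 51, 28 bp

AluI sites (AGCT) start at positions 84, 112, 163.
AluI cuts after base 2 of each site, so after positions 85, 113, 164.
Linear molecule, 3 cuts → 4 fragments:
  1–85 → 85 bp
  86–113 → 28 bp
  114–164 → 51 bp
  165–273 → 109 bp
Sorted largest to smallest: 109, 85, 51, 28 bp.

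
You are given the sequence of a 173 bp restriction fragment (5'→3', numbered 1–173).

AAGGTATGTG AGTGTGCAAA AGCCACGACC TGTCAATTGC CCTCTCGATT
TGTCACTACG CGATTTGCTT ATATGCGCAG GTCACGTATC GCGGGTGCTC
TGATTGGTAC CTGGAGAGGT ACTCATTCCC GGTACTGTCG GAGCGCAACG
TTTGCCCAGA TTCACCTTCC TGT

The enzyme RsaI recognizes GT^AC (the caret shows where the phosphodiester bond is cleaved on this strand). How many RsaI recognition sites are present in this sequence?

GTAC occurs starting at positions 107, 119, 132.
RsaI cuts at 3 sites.

3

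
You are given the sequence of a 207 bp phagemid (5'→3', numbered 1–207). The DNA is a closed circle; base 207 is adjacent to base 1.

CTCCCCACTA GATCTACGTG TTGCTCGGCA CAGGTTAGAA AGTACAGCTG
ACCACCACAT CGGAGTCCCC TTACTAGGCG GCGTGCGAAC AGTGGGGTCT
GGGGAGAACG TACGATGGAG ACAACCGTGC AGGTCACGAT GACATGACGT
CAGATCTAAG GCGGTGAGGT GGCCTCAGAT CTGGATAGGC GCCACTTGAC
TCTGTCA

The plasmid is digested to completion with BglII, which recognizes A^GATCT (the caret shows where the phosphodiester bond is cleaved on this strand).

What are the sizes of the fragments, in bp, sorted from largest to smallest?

BglII sites (AGATCT) start at positions 10, 152, 177.
BglII cuts after the first base of each site, so after positions 10, 152, 177.
Circular molecule, 3 cuts → 3 fragments:
  11–152 → 142 bp
  153–177 → 25 bp
  178–207 then 1–10 → 30 + 10 = 40 bp
Sorted largest to smallest: 142, 40, 25 bp.

142, 40, 25 bp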